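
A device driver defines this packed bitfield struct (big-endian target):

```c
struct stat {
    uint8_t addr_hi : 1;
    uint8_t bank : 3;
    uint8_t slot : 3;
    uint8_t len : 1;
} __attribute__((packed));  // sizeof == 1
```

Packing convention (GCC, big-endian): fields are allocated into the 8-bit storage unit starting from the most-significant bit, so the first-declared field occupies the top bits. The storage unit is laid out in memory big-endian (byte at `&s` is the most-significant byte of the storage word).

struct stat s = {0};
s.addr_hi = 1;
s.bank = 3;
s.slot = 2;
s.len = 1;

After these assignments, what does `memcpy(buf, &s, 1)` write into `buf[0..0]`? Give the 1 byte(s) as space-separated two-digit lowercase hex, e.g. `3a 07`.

b5

[7+:1] addr_hi=1 & 0x1 = 0x1; word=0x80
[4+:3] bank=3 & 0x7 = 0x3; word=0xb0
[1+:3] slot=2 & 0x7 = 0x2; word=0xb4
[0+:1] len=1 & 0x1 = 0x1; word=0xb5
word = 0xb5 → big-endian bytes:
  [0]=0xb5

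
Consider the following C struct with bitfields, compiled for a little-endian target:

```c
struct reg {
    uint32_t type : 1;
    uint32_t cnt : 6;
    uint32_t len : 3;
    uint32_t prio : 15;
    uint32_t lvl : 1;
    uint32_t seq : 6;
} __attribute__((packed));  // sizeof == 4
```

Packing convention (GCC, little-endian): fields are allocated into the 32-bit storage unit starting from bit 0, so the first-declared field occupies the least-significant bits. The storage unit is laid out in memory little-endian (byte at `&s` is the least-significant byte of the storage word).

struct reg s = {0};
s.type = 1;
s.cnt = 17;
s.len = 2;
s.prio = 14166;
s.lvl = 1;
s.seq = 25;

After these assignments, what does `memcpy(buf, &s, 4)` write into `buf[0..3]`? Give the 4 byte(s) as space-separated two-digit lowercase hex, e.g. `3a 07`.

23 59 dd 66

type:1 = 1 → 0x1 << 0 → word 0x00000001
cnt:6 = 17 → 0x11 << 1 → word 0x00000023
len:3 = 2 → 0x2 << 7 → word 0x00000123
prio:15 = 14166 → 0x3756 << 10 → word 0x00dd5923
lvl:1 = 1 → 0x1 << 25 → word 0x02dd5923
seq:6 = 25 → 0x19 << 26 → word 0x66dd5923
word = 0x66dd5923 → little-endian bytes:
  [0]=0x23  [1]=0x59  [2]=0xdd  [3]=0x66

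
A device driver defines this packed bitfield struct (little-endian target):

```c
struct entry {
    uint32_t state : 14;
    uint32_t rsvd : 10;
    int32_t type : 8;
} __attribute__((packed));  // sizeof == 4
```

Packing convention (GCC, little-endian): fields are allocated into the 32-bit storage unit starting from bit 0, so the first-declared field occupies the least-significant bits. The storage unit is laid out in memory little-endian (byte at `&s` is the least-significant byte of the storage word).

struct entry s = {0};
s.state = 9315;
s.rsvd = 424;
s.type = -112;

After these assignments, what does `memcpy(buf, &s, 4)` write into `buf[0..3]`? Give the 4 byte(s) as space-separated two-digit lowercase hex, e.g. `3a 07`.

63 24 6a 90

[0+:14] state=9315 & 0x3fff = 0x2463; word=0x00002463
[14+:10] rsvd=424 & 0x3ff = 0x1a8; word=0x006a2463
[24+:8] type=-112 & 0xff = 0x90; word=0x906a2463
word = 0x906a2463 → little-endian bytes:
  [0]=0x63  [1]=0x24  [2]=0x6a  [3]=0x90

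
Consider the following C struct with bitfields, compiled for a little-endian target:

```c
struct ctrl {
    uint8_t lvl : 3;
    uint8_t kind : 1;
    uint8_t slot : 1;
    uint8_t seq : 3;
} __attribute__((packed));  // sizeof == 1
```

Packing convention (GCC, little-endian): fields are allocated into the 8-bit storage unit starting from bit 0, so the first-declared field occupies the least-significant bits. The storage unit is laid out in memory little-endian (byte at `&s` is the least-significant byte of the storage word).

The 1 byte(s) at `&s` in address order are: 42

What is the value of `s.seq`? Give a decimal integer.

[0]=0x42 (little-endian) → word 0x42
lvl:3 @ bit 0 → (0x42>>0)&0x7 = 0x2
kind:1 @ bit 3 → (0x42>>3)&0x1 = 0x0
slot:1 @ bit 4 → (0x42>>4)&0x1 = 0x0
seq:3 @ bit 5 → (0x42>>5)&0x7 = 0x2  ←

2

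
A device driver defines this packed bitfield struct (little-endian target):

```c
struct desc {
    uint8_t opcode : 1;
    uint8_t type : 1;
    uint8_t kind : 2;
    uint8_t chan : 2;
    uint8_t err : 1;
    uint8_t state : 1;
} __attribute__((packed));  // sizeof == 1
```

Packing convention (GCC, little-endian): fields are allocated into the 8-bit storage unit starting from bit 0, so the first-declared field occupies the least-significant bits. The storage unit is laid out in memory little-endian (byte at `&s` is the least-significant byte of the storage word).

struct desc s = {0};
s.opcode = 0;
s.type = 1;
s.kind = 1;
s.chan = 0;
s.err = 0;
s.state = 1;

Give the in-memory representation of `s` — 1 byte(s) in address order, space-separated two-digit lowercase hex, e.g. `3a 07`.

opcode (1b) val=0 bits=0x0 at bit 0: 0x00
type (1b) val=1 bits=0x1 at bit 1: 0x02
kind (2b) val=1 bits=0x1 at bit 2: 0x06
chan (2b) val=0 bits=0x0 at bit 4: 0x06
err (1b) val=0 bits=0x0 at bit 6: 0x06
state (1b) val=1 bits=0x1 at bit 7: 0x86
word = 0x86 → little-endian bytes:
  [0]=0x86

86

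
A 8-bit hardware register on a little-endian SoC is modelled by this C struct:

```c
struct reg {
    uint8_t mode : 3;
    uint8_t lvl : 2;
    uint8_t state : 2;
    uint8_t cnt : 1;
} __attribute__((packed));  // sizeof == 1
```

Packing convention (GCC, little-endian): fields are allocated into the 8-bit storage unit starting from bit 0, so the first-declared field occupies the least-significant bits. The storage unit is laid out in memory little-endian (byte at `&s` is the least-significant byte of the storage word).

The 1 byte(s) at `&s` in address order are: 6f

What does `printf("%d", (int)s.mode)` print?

7

[0]=0x6f (little-endian) → word 0x6f
mode:3 @ bit 0 → (0x6f>>0)&0x7 = 0x7  ←
lvl:2 @ bit 3 → (0x6f>>3)&0x3 = 0x1
state:2 @ bit 5 → (0x6f>>5)&0x3 = 0x3
cnt:1 @ bit 7 → (0x6f>>7)&0x1 = 0x0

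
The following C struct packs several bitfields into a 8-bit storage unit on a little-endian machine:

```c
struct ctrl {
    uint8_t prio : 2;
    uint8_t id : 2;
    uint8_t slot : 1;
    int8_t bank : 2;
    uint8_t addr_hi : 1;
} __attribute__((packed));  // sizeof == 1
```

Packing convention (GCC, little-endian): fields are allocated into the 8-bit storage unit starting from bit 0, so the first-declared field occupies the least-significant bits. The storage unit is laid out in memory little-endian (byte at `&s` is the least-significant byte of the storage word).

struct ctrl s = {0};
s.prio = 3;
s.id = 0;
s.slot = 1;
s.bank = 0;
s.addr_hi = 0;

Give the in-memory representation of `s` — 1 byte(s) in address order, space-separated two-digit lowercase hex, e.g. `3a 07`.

[0+:2] prio=3 & 0x3 = 0x3; word=0x03
[2+:2] id=0 & 0x3 = 0x0; word=0x03
[4+:1] slot=1 & 0x1 = 0x1; word=0x13
[5+:2] bank=0 & 0x3 = 0x0; word=0x13
[7+:1] addr_hi=0 & 0x1 = 0x0; word=0x13
word = 0x13 → little-endian bytes:
  [0]=0x13

13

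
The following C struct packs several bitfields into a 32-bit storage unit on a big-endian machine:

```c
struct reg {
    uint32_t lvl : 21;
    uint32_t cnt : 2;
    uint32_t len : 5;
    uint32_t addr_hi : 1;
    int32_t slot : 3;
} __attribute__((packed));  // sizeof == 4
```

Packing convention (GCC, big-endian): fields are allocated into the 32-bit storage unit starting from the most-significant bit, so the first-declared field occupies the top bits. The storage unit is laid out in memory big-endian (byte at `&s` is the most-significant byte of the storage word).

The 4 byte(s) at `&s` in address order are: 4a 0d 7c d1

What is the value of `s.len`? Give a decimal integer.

13

[0]=0x4a [1]=0x0d [2]=0x7c [3]=0xd1 (big-endian) → word 0x4a0d7cd1
lvl [11+:21] = (word>>11) & 0x1fffff = 606639
cnt [9+:2] = (word>>9) & 0x3 = 2
len [4+:5] = (word>>4) & 0x1f = 13  ←
addr_hi [3+:1] = (word>>3) & 0x1 = 0
slot [0+:3] = (word>>0) & 0x7 = 1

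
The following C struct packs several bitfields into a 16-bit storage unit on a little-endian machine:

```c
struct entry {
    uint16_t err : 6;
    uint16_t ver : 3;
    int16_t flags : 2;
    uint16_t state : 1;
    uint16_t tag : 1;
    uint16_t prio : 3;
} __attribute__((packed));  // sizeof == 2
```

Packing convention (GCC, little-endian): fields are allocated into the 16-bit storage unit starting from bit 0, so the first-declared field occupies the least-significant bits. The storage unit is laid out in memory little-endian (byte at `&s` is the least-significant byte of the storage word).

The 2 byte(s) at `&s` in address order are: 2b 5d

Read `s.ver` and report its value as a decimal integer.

[0]=0x2b [1]=0x5d (little-endian) → word 0x5d2b
err:6 @ bit 0 → (0x5d2b>>0)&0x3f = 0x2b
ver:3 @ bit 6 → (0x5d2b>>6)&0x7 = 0x4  ←
flags:2 @ bit 9 → (0x5d2b>>9)&0x3 = 0x2
state:1 @ bit 11 → (0x5d2b>>11)&0x1 = 0x1
tag:1 @ bit 12 → (0x5d2b>>12)&0x1 = 0x1
prio:3 @ bit 13 → (0x5d2b>>13)&0x7 = 0x2

4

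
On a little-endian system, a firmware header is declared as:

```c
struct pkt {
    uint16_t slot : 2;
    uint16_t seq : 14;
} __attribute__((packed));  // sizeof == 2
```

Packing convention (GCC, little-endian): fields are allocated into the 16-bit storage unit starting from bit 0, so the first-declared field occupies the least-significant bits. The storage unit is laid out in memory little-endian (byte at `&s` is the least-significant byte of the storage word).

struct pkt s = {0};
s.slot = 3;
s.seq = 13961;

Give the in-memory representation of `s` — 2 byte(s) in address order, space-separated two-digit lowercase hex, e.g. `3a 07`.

27 da

slot:2 = 3 → 0x3 << 0 → word 0x0003
seq:14 = 13961 → 0x3689 << 2 → word 0xda27
word = 0xda27 → little-endian bytes:
  [0]=0x27  [1]=0xda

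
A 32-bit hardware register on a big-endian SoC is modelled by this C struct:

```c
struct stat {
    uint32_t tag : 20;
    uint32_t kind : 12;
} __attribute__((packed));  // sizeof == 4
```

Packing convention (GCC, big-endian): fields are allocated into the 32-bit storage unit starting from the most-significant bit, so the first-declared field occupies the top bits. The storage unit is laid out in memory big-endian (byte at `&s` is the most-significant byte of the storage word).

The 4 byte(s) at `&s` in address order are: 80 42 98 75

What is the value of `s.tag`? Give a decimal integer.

525353

[0]=0x80 [1]=0x42 [2]=0x98 [3]=0x75 (big-endian) → word 0x80429875
tag [12+:20] = (word>>12) & 0xfffff = 525353  ←
kind [0+:12] = (word>>0) & 0xfff = 2165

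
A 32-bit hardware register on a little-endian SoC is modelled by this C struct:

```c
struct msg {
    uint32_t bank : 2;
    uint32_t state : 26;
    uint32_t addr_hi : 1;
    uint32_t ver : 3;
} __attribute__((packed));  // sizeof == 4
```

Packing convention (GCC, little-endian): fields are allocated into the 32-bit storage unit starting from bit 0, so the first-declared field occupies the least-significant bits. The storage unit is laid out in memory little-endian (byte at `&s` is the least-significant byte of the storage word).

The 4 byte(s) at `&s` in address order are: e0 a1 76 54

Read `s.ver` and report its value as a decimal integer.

[0]=0xe0 [1]=0xa1 [2]=0x76 [3]=0x54 (little-endian) → word 0x5476a1e0
bank [0+:2] = (word>>0) & 0x3 = 0
state [2+:26] = (word>>2) & 0x3ffffff = 18720888
addr_hi [28+:1] = (word>>28) & 0x1 = 1
ver [29+:3] = (word>>29) & 0x7 = 2  ←

2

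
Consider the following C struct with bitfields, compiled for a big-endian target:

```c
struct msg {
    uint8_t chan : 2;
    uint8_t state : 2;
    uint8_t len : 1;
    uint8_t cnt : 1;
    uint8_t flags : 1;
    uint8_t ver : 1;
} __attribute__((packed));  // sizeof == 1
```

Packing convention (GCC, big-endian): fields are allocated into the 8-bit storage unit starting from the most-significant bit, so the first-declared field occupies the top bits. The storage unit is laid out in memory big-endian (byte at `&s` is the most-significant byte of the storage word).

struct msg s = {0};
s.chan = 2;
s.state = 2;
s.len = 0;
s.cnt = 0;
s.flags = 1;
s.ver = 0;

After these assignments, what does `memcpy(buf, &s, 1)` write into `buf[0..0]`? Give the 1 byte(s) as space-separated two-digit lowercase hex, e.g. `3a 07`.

chan (2b) val=2 bits=0x2 at bit 6: 0x80
state (2b) val=2 bits=0x2 at bit 4: 0xa0
len (1b) val=0 bits=0x0 at bit 3: 0xa0
cnt (1b) val=0 bits=0x0 at bit 2: 0xa0
flags (1b) val=1 bits=0x1 at bit 1: 0xa2
ver (1b) val=0 bits=0x0 at bit 0: 0xa2
word = 0xa2 → big-endian bytes:
  [0]=0xa2

a2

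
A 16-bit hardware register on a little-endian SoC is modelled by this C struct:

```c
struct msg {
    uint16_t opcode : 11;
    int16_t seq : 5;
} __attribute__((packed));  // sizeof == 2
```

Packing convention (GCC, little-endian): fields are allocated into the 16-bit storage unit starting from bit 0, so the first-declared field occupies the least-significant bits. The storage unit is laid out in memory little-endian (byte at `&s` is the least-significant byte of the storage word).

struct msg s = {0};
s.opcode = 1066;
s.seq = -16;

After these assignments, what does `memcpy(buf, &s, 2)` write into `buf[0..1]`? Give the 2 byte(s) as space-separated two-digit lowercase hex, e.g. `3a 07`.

2a 84

opcode:11 = 1066 → 0x42a << 0 → word 0x042a
seq:5 = -16 → 0x10 << 11 → word 0x842a
word = 0x842a → little-endian bytes:
  [0]=0x2a  [1]=0x84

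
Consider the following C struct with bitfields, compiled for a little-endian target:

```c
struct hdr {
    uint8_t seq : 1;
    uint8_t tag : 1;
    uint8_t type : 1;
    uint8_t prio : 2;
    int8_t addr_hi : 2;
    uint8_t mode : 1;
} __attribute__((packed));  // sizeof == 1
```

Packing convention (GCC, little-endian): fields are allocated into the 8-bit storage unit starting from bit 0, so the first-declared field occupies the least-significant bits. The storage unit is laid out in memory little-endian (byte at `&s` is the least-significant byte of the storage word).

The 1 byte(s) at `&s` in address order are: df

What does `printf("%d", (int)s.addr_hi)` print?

[0]=0xdf (little-endian) → word 0xdf
seq [0+:1] = (word>>0) & 0x1 = 1
tag [1+:1] = (word>>1) & 0x1 = 1
type [2+:1] = (word>>2) & 0x1 = 1
prio [3+:2] = (word>>3) & 0x3 = 3
addr_hi [5+:2] = (word>>5) & 0x3 = 2  ←
mode [7+:1] = (word>>7) & 0x1 = 1
addr_hi signed 2b, MSB=1: 2 - 4 = -2

-2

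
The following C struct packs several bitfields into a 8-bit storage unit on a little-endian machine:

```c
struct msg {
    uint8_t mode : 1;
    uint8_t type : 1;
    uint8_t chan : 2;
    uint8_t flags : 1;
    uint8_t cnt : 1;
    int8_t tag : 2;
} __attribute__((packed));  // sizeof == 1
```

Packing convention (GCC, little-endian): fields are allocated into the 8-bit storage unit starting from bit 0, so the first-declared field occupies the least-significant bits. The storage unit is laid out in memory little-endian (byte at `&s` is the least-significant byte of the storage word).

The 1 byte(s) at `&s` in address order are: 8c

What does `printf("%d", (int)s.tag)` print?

-2

[0]=0x8c (little-endian) → word 0x8c
mode:1 @ bit 0 → (0x8c>>0)&0x1 = 0x0
type:1 @ bit 1 → (0x8c>>1)&0x1 = 0x0
chan:2 @ bit 2 → (0x8c>>2)&0x3 = 0x3
flags:1 @ bit 4 → (0x8c>>4)&0x1 = 0x0
cnt:1 @ bit 5 → (0x8c>>5)&0x1 = 0x0
tag:2 @ bit 6 → (0x8c>>6)&0x3 = 0x2  ←
tag signed 2b, MSB=1: 2 - 4 = -2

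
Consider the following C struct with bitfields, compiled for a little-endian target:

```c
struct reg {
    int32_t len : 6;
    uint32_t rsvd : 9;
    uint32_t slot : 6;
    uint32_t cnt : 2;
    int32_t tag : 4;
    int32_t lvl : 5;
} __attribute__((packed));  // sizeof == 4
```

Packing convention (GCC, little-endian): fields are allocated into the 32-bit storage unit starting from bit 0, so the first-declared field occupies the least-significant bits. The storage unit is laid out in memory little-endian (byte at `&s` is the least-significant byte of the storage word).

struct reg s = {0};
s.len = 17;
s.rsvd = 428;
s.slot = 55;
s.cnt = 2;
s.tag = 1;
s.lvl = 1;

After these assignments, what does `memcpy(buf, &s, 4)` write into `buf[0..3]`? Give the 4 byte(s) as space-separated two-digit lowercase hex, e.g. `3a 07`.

11 eb db 08

len (6b) val=17 bits=0x11 at bit 0: 0x00000011
rsvd (9b) val=428 bits=0x1ac at bit 6: 0x00006b11
slot (6b) val=55 bits=0x37 at bit 15: 0x001beb11
cnt (2b) val=2 bits=0x2 at bit 21: 0x005beb11
tag (4b) val=1 bits=0x1 at bit 23: 0x00dbeb11
lvl (5b) val=1 bits=0x1 at bit 27: 0x08dbeb11
word = 0x08dbeb11 → little-endian bytes:
  [0]=0x11  [1]=0xeb  [2]=0xdb  [3]=0x08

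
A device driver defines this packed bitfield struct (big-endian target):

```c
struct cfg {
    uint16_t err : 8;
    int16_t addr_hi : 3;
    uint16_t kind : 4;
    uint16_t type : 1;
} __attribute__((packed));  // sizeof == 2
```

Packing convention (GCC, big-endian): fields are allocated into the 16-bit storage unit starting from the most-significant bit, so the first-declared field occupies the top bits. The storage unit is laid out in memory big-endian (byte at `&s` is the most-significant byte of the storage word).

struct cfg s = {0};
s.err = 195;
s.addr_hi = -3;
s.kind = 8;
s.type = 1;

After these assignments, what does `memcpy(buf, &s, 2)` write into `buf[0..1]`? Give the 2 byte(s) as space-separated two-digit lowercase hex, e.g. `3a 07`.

err:8 = 195 → 0xc3 << 8 → word 0xc300
addr_hi:3 = -3 → 0x5 << 5 → word 0xc3a0
kind:4 = 8 → 0x8 << 1 → word 0xc3b0
type:1 = 1 → 0x1 << 0 → word 0xc3b1
word = 0xc3b1 → big-endian bytes:
  [0]=0xc3  [1]=0xb1

c3 b1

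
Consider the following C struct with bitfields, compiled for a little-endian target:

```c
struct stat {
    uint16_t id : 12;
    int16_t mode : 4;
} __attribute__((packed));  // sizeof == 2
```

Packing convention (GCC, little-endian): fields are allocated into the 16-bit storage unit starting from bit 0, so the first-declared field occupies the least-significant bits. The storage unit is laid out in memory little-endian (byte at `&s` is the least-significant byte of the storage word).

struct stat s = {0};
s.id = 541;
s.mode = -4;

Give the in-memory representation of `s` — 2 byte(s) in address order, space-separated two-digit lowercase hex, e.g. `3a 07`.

1d c2

id (12b) val=541 bits=0x21d at bit 0: 0x021d
mode (4b) val=-4 bits=0xc at bit 12: 0xc21d
word = 0xc21d → little-endian bytes:
  [0]=0x1d  [1]=0xc2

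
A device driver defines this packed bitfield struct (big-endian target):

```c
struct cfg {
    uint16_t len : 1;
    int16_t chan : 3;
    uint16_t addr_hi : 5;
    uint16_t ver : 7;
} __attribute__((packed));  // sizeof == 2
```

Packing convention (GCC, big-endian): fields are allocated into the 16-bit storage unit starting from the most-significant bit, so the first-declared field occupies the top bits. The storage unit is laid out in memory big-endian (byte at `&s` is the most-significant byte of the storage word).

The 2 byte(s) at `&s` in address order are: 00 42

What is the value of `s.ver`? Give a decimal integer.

66

[0]=0x00 [1]=0x42 (big-endian) → word 0x0042
len [15+:1] = (word>>15) & 0x1 = 0
chan [12+:3] = (word>>12) & 0x7 = 0
addr_hi [7+:5] = (word>>7) & 0x1f = 0
ver [0+:7] = (word>>0) & 0x7f = 66  ←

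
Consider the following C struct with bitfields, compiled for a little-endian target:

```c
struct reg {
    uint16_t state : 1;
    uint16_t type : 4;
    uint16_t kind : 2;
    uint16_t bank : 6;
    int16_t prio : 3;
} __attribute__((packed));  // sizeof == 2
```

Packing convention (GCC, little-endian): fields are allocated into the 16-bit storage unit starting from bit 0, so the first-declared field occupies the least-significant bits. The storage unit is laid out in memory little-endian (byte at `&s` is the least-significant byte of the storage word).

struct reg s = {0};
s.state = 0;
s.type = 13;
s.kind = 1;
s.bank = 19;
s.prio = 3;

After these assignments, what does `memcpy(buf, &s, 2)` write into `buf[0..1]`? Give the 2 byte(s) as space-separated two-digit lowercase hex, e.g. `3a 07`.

[0+:1] state=0 & 0x1 = 0x0; word=0x0000
[1+:4] type=13 & 0xf = 0xd; word=0x001a
[5+:2] kind=1 & 0x3 = 0x1; word=0x003a
[7+:6] bank=19 & 0x3f = 0x13; word=0x09ba
[13+:3] prio=3 & 0x7 = 0x3; word=0x69ba
word = 0x69ba → little-endian bytes:
  [0]=0xba  [1]=0x69

ba 69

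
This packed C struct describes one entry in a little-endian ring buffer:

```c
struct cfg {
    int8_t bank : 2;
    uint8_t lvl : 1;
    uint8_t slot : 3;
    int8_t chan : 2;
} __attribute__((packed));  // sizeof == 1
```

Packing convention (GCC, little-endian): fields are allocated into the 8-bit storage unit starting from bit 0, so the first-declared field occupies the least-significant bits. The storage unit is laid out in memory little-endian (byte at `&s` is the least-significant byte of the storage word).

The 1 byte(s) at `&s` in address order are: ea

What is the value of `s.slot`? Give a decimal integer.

[0]=0xea (little-endian) → word 0xea
bank [0+:2] = (word>>0) & 0x3 = 2
lvl [2+:1] = (word>>2) & 0x1 = 0
slot [3+:3] = (word>>3) & 0x7 = 5  ←
chan [6+:2] = (word>>6) & 0x3 = 3

5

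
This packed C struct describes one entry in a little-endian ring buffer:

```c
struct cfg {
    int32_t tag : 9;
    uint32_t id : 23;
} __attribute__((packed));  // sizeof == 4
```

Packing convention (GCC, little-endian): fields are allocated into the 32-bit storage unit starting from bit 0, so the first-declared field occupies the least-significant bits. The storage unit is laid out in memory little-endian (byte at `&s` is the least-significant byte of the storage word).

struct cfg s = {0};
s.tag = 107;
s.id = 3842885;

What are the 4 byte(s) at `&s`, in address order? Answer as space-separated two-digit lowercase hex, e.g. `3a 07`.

tag (9b) val=107 bits=0x6b at bit 0: 0x0000006b
id (23b) val=3842885 bits=0x3aa345 at bit 9: 0x75468a6b
word = 0x75468a6b → little-endian bytes:
  [0]=0x6b  [1]=0x8a  [2]=0x46  [3]=0x75

6b 8a 46 75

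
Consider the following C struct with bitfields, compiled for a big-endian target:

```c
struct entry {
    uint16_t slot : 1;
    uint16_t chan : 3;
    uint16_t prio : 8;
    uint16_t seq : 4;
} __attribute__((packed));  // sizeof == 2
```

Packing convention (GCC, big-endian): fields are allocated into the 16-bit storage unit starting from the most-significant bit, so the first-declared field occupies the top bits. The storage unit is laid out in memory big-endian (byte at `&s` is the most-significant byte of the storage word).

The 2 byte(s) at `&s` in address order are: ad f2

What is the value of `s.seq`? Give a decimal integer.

2

[0]=0xad [1]=0xf2 (big-endian) → word 0xadf2
slot:1 @ bit 15 → (0xadf2>>15)&0x1 = 0x1
chan:3 @ bit 12 → (0xadf2>>12)&0x7 = 0x2
prio:8 @ bit 4 → (0xadf2>>4)&0xff = 0xdf
seq:4 @ bit 0 → (0xadf2>>0)&0xf = 0x2  ←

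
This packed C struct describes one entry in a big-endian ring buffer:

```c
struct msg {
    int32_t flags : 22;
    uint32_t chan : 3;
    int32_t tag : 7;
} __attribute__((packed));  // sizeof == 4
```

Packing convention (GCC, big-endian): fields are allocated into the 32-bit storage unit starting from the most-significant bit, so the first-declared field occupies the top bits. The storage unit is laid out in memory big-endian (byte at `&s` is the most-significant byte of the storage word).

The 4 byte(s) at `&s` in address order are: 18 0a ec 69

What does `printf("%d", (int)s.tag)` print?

-23

[0]=0x18 [1]=0x0a [2]=0xec [3]=0x69 (big-endian) → word 0x180aec69
flags [10+:22] = (word>>10) & 0x3fffff = 393915
chan [7+:3] = (word>>7) & 0x7 = 0
tag [0+:7] = (word>>0) & 0x7f = 105  ←
tag signed 7b, MSB=1: 105 - 128 = -23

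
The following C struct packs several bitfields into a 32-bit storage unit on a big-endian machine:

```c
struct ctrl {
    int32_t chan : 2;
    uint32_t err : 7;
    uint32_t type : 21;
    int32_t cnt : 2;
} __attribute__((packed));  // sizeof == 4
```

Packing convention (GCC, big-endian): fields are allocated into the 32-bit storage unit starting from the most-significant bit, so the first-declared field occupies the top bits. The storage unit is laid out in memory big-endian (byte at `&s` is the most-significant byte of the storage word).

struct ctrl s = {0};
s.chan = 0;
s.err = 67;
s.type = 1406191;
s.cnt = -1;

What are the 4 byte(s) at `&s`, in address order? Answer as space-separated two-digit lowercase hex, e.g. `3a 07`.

21 d5 d3 bf

[30+:2] chan=0 & 0x3 = 0x0; word=0x00000000
[23+:7] err=67 & 0x7f = 0x43; word=0x21800000
[2+:21] type=1406191 & 0x1fffff = 0x1574ef; word=0x21d5d3bc
[0+:2] cnt=-1 & 0x3 = 0x3; word=0x21d5d3bf
word = 0x21d5d3bf → big-endian bytes:
  [0]=0x21  [1]=0xd5  [2]=0xd3  [3]=0xbf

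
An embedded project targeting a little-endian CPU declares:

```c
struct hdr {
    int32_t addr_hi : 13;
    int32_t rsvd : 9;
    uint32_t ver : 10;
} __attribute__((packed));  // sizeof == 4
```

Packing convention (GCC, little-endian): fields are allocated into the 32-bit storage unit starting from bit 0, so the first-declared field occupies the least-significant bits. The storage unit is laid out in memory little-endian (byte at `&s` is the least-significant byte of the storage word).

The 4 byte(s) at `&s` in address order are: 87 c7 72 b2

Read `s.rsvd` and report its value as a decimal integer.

[0]=0x87 [1]=0xc7 [2]=0x72 [3]=0xb2 (little-endian) → word 0xb272c787
addr_hi [0+:13] = (word>>0) & 0x1fff = 1927
rsvd [13+:9] = (word>>13) & 0x1ff = 406  ←
ver [22+:10] = (word>>22) & 0x3ff = 713
rsvd signed 9b, MSB=1: 406 - 512 = -106

-106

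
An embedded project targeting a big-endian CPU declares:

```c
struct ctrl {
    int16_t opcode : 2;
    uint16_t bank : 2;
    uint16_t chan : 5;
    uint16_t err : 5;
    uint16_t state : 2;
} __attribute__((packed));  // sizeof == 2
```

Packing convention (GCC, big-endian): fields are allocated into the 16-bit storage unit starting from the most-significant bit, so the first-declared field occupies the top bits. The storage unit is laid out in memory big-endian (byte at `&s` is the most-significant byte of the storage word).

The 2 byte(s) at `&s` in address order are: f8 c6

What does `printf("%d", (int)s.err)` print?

17

[0]=0xf8 [1]=0xc6 (big-endian) → word 0xf8c6
opcode:2 @ bit 14 → (0xf8c6>>14)&0x3 = 0x3
bank:2 @ bit 12 → (0xf8c6>>12)&0x3 = 0x3
chan:5 @ bit 7 → (0xf8c6>>7)&0x1f = 0x11
err:5 @ bit 2 → (0xf8c6>>2)&0x1f = 0x11  ←
state:2 @ bit 0 → (0xf8c6>>0)&0x3 = 0x2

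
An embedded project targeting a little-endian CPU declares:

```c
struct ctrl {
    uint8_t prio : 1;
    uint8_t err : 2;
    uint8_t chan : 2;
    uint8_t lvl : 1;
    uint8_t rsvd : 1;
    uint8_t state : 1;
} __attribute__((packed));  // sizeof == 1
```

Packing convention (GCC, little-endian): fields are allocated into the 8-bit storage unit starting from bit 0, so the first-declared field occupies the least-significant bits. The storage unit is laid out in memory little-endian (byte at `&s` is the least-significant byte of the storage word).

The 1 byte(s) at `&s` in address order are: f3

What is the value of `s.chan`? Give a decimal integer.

2

[0]=0xf3 (little-endian) → word 0xf3
prio [0+:1] = (word>>0) & 0x1 = 1
err [1+:2] = (word>>1) & 0x3 = 1
chan [3+:2] = (word>>3) & 0x3 = 2  ←
lvl [5+:1] = (word>>5) & 0x1 = 1
rsvd [6+:1] = (word>>6) & 0x1 = 1
state [7+:1] = (word>>7) & 0x1 = 1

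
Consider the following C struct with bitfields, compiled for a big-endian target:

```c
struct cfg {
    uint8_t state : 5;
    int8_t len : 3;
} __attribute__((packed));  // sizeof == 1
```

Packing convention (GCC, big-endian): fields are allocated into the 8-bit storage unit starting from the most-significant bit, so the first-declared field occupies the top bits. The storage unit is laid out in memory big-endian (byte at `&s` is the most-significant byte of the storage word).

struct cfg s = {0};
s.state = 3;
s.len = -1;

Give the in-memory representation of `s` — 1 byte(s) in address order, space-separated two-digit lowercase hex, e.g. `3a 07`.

state (5b) val=3 bits=0x3 at bit 3: 0x18
len (3b) val=-1 bits=0x7 at bit 0: 0x1f
word = 0x1f → big-endian bytes:
  [0]=0x1f

1f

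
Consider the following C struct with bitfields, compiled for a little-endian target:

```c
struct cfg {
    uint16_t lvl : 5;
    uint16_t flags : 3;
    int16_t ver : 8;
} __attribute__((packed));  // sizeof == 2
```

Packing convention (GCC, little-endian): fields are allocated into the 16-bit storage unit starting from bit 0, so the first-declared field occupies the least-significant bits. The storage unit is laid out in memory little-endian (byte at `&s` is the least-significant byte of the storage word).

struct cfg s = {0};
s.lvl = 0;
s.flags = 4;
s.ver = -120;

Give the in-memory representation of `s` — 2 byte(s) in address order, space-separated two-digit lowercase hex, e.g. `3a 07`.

80 88

lvl:5 = 0 → 0x0 << 0 → word 0x0000
flags:3 = 4 → 0x4 << 5 → word 0x0080
ver:8 = -120 → 0x88 << 8 → word 0x8880
word = 0x8880 → little-endian bytes:
  [0]=0x80  [1]=0x88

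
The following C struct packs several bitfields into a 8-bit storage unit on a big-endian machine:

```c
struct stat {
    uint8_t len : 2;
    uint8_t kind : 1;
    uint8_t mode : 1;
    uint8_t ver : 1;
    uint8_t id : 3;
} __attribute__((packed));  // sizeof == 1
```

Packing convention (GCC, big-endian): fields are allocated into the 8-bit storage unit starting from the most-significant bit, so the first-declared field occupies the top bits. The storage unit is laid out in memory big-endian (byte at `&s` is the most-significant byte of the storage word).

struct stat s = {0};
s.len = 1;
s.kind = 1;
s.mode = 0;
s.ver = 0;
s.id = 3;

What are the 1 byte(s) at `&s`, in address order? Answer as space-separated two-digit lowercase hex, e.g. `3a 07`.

len:2 = 1 → 0x1 << 6 → word 0x40
kind:1 = 1 → 0x1 << 5 → word 0x60
mode:1 = 0 → 0x0 << 4 → word 0x60
ver:1 = 0 → 0x0 << 3 → word 0x60
id:3 = 3 → 0x3 << 0 → word 0x63
word = 0x63 → big-endian bytes:
  [0]=0x63

63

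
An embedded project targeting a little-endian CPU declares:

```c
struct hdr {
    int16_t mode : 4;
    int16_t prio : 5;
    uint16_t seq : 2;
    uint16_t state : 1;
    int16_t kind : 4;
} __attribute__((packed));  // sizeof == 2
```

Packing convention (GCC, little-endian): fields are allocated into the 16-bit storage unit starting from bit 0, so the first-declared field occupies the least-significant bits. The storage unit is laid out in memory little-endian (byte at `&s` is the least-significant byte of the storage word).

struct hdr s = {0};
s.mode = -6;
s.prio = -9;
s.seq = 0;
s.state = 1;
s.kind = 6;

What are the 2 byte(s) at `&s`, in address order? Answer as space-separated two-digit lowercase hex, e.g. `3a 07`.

mode (4b) val=-6 bits=0xa at bit 0: 0x000a
prio (5b) val=-9 bits=0x17 at bit 4: 0x017a
seq (2b) val=0 bits=0x0 at bit 9: 0x017a
state (1b) val=1 bits=0x1 at bit 11: 0x097a
kind (4b) val=6 bits=0x6 at bit 12: 0x697a
word = 0x697a → little-endian bytes:
  [0]=0x7a  [1]=0x69

7a 69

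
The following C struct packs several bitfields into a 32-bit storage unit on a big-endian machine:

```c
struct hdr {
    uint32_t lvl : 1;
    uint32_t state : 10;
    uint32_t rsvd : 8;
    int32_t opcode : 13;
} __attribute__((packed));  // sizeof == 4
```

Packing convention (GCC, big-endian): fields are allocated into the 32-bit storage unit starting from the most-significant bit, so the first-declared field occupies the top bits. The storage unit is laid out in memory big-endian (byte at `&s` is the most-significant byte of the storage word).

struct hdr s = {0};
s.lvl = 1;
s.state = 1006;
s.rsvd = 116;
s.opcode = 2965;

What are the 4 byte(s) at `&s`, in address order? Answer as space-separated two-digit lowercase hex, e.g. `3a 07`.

fd ce 8b 95

[31+:1] lvl=1 & 0x1 = 0x1; word=0x80000000
[21+:10] state=1006 & 0x3ff = 0x3ee; word=0xfdc00000
[13+:8] rsvd=116 & 0xff = 0x74; word=0xfdce8000
[0+:13] opcode=2965 & 0x1fff = 0xb95; word=0xfdce8b95
word = 0xfdce8b95 → big-endian bytes:
  [0]=0xfd  [1]=0xce  [2]=0x8b  [3]=0x95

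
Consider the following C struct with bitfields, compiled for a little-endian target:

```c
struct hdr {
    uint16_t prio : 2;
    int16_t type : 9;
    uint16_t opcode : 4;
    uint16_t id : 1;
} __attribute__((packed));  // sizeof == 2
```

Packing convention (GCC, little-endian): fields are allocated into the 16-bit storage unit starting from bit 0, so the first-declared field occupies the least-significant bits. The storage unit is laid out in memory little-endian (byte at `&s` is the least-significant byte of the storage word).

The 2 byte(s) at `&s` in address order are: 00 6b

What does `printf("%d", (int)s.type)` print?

[0]=0x00 [1]=0x6b (little-endian) → word 0x6b00
prio:2 @ bit 0 → (0x6b00>>0)&0x3 = 0x0
type:9 @ bit 2 → (0x6b00>>2)&0x1ff = 0xc0  ←
opcode:4 @ bit 11 → (0x6b00>>11)&0xf = 0xd
id:1 @ bit 15 → (0x6b00>>15)&0x1 = 0x0
type signed 9b, MSB=0: value = 192

192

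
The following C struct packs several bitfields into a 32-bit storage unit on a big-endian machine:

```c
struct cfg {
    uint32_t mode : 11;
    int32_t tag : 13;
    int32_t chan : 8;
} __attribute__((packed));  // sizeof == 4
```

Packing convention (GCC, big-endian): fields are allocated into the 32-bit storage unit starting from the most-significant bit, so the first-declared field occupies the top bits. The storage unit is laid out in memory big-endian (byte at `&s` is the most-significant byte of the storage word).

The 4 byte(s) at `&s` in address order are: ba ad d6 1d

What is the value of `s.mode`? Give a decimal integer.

1493

[0]=0xba [1]=0xad [2]=0xd6 [3]=0x1d (big-endian) → word 0xbaadd61d
mode:11 @ bit 21 → (0xbaadd61d>>21)&0x7ff = 0x5d5  ←
tag:13 @ bit 8 → (0xbaadd61d>>8)&0x1fff = 0xdd6
chan:8 @ bit 0 → (0xbaadd61d>>0)&0xff = 0x1d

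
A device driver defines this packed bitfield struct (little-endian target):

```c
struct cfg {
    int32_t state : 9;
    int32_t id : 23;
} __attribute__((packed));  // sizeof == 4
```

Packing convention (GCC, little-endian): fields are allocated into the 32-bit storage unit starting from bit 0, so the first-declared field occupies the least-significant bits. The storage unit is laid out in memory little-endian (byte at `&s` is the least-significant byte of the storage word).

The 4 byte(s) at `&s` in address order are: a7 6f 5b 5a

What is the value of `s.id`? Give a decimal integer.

[0]=0xa7 [1]=0x6f [2]=0x5b [3]=0x5a (little-endian) → word 0x5a5b6fa7
state:9 @ bit 0 → (0x5a5b6fa7>>0)&0x1ff = 0x1a7
id:23 @ bit 9 → (0x5a5b6fa7>>9)&0x7fffff = 0x2d2db7  ←
id signed 23b, MSB=0: value = 2960823

2960823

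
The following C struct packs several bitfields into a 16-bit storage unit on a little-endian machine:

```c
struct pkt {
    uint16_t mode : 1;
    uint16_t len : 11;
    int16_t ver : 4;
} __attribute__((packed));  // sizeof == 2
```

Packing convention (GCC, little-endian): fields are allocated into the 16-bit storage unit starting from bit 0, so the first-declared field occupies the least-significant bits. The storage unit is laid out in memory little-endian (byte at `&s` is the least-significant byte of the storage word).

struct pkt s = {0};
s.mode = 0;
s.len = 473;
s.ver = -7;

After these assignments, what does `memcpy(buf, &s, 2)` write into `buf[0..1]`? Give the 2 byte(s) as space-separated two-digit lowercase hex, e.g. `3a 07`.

b2 93

mode (1b) val=0 bits=0x0 at bit 0: 0x0000
len (11b) val=473 bits=0x1d9 at bit 1: 0x03b2
ver (4b) val=-7 bits=0x9 at bit 12: 0x93b2
word = 0x93b2 → little-endian bytes:
  [0]=0xb2  [1]=0x93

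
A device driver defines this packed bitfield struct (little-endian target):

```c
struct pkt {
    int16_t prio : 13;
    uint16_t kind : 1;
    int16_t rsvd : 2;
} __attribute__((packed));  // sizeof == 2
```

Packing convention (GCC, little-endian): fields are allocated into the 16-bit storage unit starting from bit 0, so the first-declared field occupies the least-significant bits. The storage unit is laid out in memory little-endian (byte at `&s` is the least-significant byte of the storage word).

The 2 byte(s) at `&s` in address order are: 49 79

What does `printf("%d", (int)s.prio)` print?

[0]=0x49 [1]=0x79 (little-endian) → word 0x7949
prio [0+:13] = (word>>0) & 0x1fff = 6473  ←
kind [13+:1] = (word>>13) & 0x1 = 1
rsvd [14+:2] = (word>>14) & 0x3 = 1
prio signed 13b, MSB=1: 6473 - 8192 = -1719

-1719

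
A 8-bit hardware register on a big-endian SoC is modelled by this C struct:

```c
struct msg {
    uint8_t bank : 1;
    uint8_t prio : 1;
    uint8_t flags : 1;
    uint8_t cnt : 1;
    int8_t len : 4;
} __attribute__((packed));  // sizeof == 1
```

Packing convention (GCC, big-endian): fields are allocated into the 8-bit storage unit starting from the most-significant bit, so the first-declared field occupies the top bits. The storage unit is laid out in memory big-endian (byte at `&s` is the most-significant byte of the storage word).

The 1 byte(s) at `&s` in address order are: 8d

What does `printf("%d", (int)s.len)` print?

-3

[0]=0x8d (big-endian) → word 0x8d
bank [7+:1] = (word>>7) & 0x1 = 1
prio [6+:1] = (word>>6) & 0x1 = 0
flags [5+:1] = (word>>5) & 0x1 = 0
cnt [4+:1] = (word>>4) & 0x1 = 0
len [0+:4] = (word>>0) & 0xf = 13  ←
len signed 4b, MSB=1: 13 - 16 = -3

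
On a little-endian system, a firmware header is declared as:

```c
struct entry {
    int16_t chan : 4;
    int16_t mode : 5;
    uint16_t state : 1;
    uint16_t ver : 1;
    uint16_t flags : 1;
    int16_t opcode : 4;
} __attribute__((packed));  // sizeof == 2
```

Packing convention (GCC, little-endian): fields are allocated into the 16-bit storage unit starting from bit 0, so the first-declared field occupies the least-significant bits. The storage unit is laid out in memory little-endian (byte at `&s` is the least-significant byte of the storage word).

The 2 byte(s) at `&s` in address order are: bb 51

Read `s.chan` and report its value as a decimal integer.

[0]=0xbb [1]=0x51 (little-endian) → word 0x51bb
chan [0+:4] = (word>>0) & 0xf = 11  ←
mode [4+:5] = (word>>4) & 0x1f = 27
state [9+:1] = (word>>9) & 0x1 = 0
ver [10+:1] = (word>>10) & 0x1 = 0
flags [11+:1] = (word>>11) & 0x1 = 0
opcode [12+:4] = (word>>12) & 0xf = 5
chan signed 4b, MSB=1: 11 - 16 = -5

-5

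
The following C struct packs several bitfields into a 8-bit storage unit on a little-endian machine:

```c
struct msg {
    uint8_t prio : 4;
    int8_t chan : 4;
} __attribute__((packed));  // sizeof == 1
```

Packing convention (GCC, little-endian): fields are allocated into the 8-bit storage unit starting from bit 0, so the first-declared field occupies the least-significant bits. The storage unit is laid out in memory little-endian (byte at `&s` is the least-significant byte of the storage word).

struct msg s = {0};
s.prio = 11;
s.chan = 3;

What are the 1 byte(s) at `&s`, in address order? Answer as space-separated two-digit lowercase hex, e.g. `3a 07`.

[0+:4] prio=11 & 0xf = 0xb; word=0x0b
[4+:4] chan=3 & 0xf = 0x3; word=0x3b
word = 0x3b → little-endian bytes:
  [0]=0x3b

3b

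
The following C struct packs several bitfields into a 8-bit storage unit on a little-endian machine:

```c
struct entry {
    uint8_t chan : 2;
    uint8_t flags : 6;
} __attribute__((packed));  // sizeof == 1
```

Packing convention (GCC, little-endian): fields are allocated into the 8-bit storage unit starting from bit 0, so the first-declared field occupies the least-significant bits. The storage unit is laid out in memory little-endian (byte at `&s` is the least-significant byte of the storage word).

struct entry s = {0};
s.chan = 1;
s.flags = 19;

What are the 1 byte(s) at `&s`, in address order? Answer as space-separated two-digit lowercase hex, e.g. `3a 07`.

4d

[0+:2] chan=1 & 0x3 = 0x1; word=0x01
[2+:6] flags=19 & 0x3f = 0x13; word=0x4d
word = 0x4d → little-endian bytes:
  [0]=0x4d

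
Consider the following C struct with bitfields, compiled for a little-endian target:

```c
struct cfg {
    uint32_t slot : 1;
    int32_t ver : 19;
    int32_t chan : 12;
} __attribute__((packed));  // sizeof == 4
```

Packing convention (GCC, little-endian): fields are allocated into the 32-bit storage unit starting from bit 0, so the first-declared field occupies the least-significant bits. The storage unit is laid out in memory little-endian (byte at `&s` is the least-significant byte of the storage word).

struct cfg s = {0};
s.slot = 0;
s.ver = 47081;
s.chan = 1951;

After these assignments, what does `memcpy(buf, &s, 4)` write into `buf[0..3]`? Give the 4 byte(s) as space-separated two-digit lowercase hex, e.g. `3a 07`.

[0+:1] slot=0 & 0x1 = 0x0; word=0x00000000
[1+:19] ver=47081 & 0x7ffff = 0xb7e9; word=0x00016fd2
[20+:12] chan=1951 & 0xfff = 0x79f; word=0x79f16fd2
word = 0x79f16fd2 → little-endian bytes:
  [0]=0xd2  [1]=0x6f  [2]=0xf1  [3]=0x79

d2 6f f1 79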